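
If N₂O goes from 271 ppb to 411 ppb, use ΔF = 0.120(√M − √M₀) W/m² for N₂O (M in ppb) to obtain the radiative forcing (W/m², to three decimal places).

N₂O: 0.120 × (√411 − √271) = 0.120 × (20.2731 − 16.4621) = 0.120 × 3.8110 = 0.4573 W/m².

ΔF = 0.457 W/m²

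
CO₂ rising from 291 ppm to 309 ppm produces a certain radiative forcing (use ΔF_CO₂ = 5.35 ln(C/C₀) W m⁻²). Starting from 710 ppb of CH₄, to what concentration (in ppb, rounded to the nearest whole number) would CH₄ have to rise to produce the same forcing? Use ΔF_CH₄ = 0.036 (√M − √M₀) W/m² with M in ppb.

CO₂ forcing: 5.35 × ln(309/291) = 5.35 × 0.060018 = 0.32110 W/m².
Set 0.036(√M − √710) = 0.32110: √M = 0.32110/0.036 + √710 = 8.9194 + 26.6458 = 35.5652.
M = (35.5652)² = 1264.88 ppb.

M ≈ 1265 ppb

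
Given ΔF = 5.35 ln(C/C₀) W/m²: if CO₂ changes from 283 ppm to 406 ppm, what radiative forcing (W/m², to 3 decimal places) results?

CO₂: 5.35 × ln(406/283) = 5.35 × ln(1.43463) = 5.35 × 0.36091 = 1.9309 W/m².

ΔF = 1.931 W/m²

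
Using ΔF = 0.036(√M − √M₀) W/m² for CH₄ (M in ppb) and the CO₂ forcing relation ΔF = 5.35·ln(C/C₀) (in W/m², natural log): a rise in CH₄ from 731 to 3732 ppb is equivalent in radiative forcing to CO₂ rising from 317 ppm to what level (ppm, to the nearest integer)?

CH₄ forcing: 0.036 × (√3732 − √731) = 0.036 × (61.0901 − 27.0370) = 0.036 × 34.0531 = 1.22591 W/m².
Set 5.35 ln(C/317) = 1.22591: ln(C/317) = 1.22591/5.35 = 0.22914, so C = 317 × e^0.22914 = 317 × 1.25752 = 398.63 ppm.

C ≈ 399 ppm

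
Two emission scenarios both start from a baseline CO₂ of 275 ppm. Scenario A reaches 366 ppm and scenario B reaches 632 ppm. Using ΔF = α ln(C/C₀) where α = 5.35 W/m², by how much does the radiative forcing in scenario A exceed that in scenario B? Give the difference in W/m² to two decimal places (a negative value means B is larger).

ΔF_A = 5.35 ln(366/275) = 5.35 × 0.28586 = 1.5294 W/m².
ΔF_B = 5.35 ln(632/275) = 5.35 × 0.83212 = 4.4518 W/m².
Difference: 1.5294 − 4.4518 = -2.9224 W/m².

ΔF_A − ΔF_B = -2.92 W/m²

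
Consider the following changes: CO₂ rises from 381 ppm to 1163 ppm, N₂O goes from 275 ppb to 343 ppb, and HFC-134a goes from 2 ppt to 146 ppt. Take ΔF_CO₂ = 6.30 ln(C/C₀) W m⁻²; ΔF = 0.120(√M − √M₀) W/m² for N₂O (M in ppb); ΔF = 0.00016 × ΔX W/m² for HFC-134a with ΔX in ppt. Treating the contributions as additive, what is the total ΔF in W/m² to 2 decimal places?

CO₂: 6.30 × ln(1163/381) = 6.30 × ln(3.05249) = 6.30 × 1.11596 = 7.0305 W/m².
N₂O: 0.120 × (√343 − √275) = 0.120 × (18.5203 − 16.5831) = 0.120 × 1.9372 = 0.2325 W/m².
HFC-134a: ΔF = 0.00016 × (146 − 2) = 0.00016 × 144 = 0.0230 W/m².
Total ΔF = 7.0305 + 0.2325 + 0.0230 = 7.2860 W/m².

ΔF = 7.29 W/m²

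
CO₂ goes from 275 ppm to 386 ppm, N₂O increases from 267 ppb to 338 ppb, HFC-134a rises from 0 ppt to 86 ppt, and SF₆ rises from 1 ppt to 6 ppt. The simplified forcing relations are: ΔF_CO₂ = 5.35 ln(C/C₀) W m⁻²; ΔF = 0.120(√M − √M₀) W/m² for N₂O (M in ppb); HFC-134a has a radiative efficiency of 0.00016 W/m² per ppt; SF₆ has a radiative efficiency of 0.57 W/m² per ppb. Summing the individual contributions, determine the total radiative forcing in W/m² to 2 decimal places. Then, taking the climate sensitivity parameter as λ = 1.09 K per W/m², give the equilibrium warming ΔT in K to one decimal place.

ΔF = 2.08 W/m²; ΔT = 2.3 K

CO₂: 5.35 × ln(386/275) = 5.35 × ln(1.40364) = 5.35 × 0.33907 = 1.8140 W/m².
N₂O: 0.120 × (√338 − √267) = 0.120 × (18.3848 − 16.3401) = 0.120 × 2.0447 = 0.2454 W/m².
HFC-134a: ΔF = 0.00016 × (86 − 0) = 0.00016 × 86 = 0.0138 W/m².
SF₆: Δ = 6 − 1 = 5 ppt = 0.005 ppb; ΔF = 0.57 × 0.005 = 0.0029 W/m².
Total ΔF = 1.8140 + 0.2454 + 0.0138 + 0.0029 = 2.0761 W/m².
ΔT = λ ΔF = 1.09 × 2.08 = 2.2672 K.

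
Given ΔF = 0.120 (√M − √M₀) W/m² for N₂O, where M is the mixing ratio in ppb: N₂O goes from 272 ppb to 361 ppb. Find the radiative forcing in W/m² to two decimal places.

ΔF = 0.30 W/m²

N₂O: 0.120 × (√361 − √272) = 0.120 × (19.0000 − 16.4924) = 0.120 × 2.5076 = 0.3009 W/m².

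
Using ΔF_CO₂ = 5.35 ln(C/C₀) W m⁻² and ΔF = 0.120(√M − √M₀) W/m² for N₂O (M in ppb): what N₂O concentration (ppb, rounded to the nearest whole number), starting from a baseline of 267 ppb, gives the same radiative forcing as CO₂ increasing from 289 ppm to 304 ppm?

CO₂ forcing: 5.35 × ln(304/289) = 5.35 × 0.050601 = 0.27072 W/m².
Set 0.120(√M − √267) = 0.27072: √M = 0.27072/0.120 + √267 = 2.2560 + 16.3401 = 18.5961.
M = (18.5961)² = 345.81 ppb.

M ≈ 346 ppb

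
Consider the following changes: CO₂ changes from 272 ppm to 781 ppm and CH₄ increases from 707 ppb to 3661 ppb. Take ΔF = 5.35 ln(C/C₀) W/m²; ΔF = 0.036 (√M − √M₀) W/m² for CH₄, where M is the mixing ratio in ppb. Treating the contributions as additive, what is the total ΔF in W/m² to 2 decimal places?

CO₂: 5.35 × ln(781/272) = 5.35 × ln(2.87132) = 5.35 × 1.05477 = 5.6430 W/m².
CH₄: 0.036 × (√3661 − √707) = 0.036 × (60.5062 − 26.5895) = 0.036 × 33.9167 = 1.2210 W/m².
Total ΔF = 5.6430 + 1.2210 = 6.8640 W/m².

ΔF = 6.86 W/m²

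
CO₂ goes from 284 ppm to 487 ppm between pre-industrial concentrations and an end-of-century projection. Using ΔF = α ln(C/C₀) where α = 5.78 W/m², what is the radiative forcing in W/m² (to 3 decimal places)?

ΔF = 3.117 W/m²

CO₂: 5.78 × ln(487/284) = 5.78 × ln(1.71479) = 5.78 × 0.53929 = 3.1171 W/m².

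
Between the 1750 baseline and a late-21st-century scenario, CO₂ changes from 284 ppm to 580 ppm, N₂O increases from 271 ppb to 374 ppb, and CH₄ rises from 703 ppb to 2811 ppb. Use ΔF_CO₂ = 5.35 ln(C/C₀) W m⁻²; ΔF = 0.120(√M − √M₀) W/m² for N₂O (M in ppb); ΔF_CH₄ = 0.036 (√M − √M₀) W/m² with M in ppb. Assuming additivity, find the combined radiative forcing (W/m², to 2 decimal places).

CO₂: 5.35 × ln(580/284) = 5.35 × ln(2.04225) = 5.35 × 0.71405 = 3.8202 W/m².
N₂O: 0.120 × (√374 − √271) = 0.120 × (19.3391 − 16.4621) = 0.120 × 2.8770 = 0.3452 W/m².
CH₄: 0.036 × (√2811 − √703) = 0.036 × (53.0189 − 26.5141) = 0.036 × 26.5048 = 0.9542 W/m².
Total ΔF = 3.8202 + 0.3452 + 0.9542 = 5.1196 W/m².

ΔF = 5.12 W/m²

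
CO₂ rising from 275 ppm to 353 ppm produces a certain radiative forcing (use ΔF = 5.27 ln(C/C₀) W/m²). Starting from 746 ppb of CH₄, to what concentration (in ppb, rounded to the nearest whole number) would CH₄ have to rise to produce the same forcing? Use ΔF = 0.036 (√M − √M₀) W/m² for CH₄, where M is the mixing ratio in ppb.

CO₂ forcing: 5.27 × ln(353/275) = 5.27 × 0.249697 = 1.31590 W/m².
Set 0.036(√M − √746) = 1.31590: √M = 1.31590/0.036 + √746 = 36.5528 + 27.3130 = 63.8658.
M = (63.8658)² = 4078.84 ppb.

M ≈ 4079 ppb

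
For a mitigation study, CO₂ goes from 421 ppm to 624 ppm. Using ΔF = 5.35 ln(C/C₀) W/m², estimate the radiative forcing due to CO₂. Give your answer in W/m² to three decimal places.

CO₂: 5.35 × ln(624/421) = 5.35 × ln(1.48219) = 5.35 × 0.39352 = 2.1053 W/m².

ΔF = 2.105 W/m²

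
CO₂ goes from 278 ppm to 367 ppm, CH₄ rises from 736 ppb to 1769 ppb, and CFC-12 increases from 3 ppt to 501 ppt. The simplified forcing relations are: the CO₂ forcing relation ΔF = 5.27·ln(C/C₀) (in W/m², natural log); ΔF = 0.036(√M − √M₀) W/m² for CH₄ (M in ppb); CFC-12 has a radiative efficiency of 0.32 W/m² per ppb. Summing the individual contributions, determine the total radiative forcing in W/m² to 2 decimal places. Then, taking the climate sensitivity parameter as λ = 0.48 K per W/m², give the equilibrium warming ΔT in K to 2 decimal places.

ΔF = 2.16 W/m²; ΔT = 1.04 K

CO₂: 5.27 × ln(367/278) = 5.27 × ln(1.32014) = 5.27 × 0.27774 = 1.4637 W/m².
CH₄: 0.036 × (√1769 − √736) = 0.036 × (42.0595 − 27.1293) = 0.036 × 14.9302 = 0.5375 W/m².
CFC-12: Δ = 501 − 3 = 498 ppt = 0.498 ppb; ΔF = 0.32 × 0.498 = 0.1594 W/m².
Total ΔF = 1.4637 + 0.5375 + 0.1594 = 2.1606 W/m².
ΔT = λ ΔF = 0.48 × 2.16 = 1.0368 K.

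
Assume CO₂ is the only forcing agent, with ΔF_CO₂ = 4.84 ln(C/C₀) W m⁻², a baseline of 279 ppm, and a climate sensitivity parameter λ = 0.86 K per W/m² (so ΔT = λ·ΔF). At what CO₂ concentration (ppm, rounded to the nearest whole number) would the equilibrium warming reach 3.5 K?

C ≈ 647 ppm

Required forcing: ΔF = ΔT/λ = 3.5/0.86 = 4.0698 W/m².
Then ln(C/279) = ΔF/4.84 = 4.0698/4.84 = 0.84087.
So C = 279 × e^0.84087 = 279 × 2.31838 = 646.83 ppm.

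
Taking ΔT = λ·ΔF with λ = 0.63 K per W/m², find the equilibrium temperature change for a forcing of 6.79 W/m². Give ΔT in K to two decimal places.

ΔT = λ ΔF = 0.63 × 6.79 = 4.2777 K.

ΔT = 4.28 K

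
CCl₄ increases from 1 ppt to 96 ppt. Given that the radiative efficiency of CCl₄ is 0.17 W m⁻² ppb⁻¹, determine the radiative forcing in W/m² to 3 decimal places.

ΔF = 0.016 W/m²

CCl₄: Δ = 96 − 1 = 95 ppt = 0.095 ppb; ΔF = 0.17 × 0.095 = 0.0162 W/m².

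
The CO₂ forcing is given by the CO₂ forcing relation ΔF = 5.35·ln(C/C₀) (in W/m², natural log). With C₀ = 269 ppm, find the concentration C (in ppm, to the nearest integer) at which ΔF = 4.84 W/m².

C ≈ 665 ppm

Set 5.35 ln(C/269) = 4.84, so ln(C/269) = 4.84/5.35 = 0.90467.
Then C/269 = e^0.90467 = 2.47112, giving C = 269 × 2.47112 = 664.73 ppm.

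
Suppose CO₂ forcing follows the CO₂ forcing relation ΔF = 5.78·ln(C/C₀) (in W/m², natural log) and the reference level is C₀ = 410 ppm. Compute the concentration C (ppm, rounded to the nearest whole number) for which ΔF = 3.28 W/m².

Set 5.78 ln(C/410) = 3.28, so ln(C/410) = 3.28/5.78 = 0.56747.
Then C/410 = e^0.56747 = 1.76380, giving C = 410 × 1.76380 = 723.16 ppm.

C ≈ 723 ppm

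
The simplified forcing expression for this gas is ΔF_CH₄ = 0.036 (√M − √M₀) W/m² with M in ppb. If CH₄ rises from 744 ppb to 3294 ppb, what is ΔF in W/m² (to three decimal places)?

ΔF = 1.084 W/m²

CH₄: 0.036 × (√3294 − √744) = 0.036 × (57.3934 − 27.2764) = 0.036 × 30.1170 = 1.0842 W/m².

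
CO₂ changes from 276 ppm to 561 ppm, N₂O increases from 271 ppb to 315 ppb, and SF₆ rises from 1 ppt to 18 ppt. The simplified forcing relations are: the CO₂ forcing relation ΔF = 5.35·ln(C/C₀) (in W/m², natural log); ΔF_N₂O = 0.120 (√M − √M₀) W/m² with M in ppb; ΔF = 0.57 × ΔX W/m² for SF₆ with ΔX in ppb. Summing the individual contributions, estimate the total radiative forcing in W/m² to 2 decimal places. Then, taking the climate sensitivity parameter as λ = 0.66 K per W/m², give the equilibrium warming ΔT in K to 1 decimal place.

CO₂: 5.35 × ln(561/276) = 5.35 × ln(2.03261) = 5.35 × 0.70932 = 3.7949 W/m².
N₂O: 0.120 × (√315 − √271) = 0.120 × (17.7482 − 16.4621) = 0.120 × 1.2861 = 0.1543 W/m².
SF₆: Δ = 18 − 1 = 17 ppt = 0.017 ppb; ΔF = 0.57 × 0.017 = 0.0097 W/m².
Total ΔF = 3.7949 + 0.1543 + 0.0097 = 3.9589 W/m².
ΔT = λ ΔF = 0.66 × 3.96 = 2.6136 K.

ΔF = 3.96 W/m²; ΔT = 2.6 K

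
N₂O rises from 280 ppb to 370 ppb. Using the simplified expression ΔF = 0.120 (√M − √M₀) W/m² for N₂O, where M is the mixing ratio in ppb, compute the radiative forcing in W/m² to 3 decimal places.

ΔF = 0.300 W/m²

N₂O: 0.120 × (√370 − √280) = 0.120 × (19.2354 − 16.7332) = 0.120 × 2.5022 = 0.3003 W/m².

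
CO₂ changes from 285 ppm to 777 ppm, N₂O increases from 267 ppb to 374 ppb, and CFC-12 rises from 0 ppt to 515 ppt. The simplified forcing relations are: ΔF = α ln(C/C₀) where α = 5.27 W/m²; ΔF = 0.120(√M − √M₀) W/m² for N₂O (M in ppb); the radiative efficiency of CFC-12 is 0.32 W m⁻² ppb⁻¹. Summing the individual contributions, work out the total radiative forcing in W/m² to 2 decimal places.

ΔF = 5.81 W/m²

CO₂: 5.27 × ln(777/285) = 5.27 × ln(2.72632) = 5.27 × 1.00295 = 5.2855 W/m².
N₂O: 0.120 × (√374 − √267) = 0.120 × (19.3391 − 16.3401) = 0.120 × 2.9990 = 0.3599 W/m².
CFC-12: Δ = 515 − 0 = 515 ppt = 0.515 ppb; ΔF = 0.32 × 0.515 = 0.1648 W/m².
Total ΔF = 5.2855 + 0.3599 + 0.1648 = 5.8102 W/m².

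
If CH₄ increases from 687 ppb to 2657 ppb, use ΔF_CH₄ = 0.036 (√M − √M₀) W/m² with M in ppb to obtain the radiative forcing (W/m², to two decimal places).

CH₄: 0.036 × (√2657 − √687) = 0.036 × (51.5461 − 26.2107) = 0.036 × 25.3354 = 0.9121 W/m².

ΔF = 0.91 W/m²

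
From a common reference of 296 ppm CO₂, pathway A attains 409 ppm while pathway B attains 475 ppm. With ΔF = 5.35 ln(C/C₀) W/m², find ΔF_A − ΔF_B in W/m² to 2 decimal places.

ΔF_A − ΔF_B = -0.80 W/m²

ΔF_A = 5.35 ln(409/296) = 5.35 × 0.32336 = 1.7300 W/m².
ΔF_B = 5.35 ln(475/296) = 5.35 × 0.47296 = 2.5303 W/m².
Difference: 1.7300 − 2.5303 = -0.8003 W/m².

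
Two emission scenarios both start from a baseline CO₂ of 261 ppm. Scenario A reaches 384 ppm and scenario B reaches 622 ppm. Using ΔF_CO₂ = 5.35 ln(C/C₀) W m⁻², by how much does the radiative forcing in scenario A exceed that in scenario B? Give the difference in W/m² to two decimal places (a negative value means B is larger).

ΔF_A = 5.35 ln(384/261) = 5.35 × 0.38612 = 2.0657 W/m².
ΔF_B = 5.35 ln(622/261) = 5.35 × 0.86842 = 4.6460 W/m².
Difference: 2.0657 − 4.6460 = -2.5803 W/m².
(Equivalently, ΔF_A − ΔF_B = 5.35 ln(384/622) = 5.35 × -0.48230 = -2.5803 W/m².)

ΔF_A − ΔF_B = -2.58 W/m²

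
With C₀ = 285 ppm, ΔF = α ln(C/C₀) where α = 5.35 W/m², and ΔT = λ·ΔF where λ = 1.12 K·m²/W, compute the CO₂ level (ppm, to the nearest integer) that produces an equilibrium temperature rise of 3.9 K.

C ≈ 546 ppm

Required forcing: ΔF = ΔT/λ = 3.9/1.12 = 3.4821 W/m².
Then ln(C/285) = ΔF/5.35 = 3.4821/5.35 = 0.65086.
So C = 285 × e^0.65086 = 285 × 1.91719 = 546.40 ppm.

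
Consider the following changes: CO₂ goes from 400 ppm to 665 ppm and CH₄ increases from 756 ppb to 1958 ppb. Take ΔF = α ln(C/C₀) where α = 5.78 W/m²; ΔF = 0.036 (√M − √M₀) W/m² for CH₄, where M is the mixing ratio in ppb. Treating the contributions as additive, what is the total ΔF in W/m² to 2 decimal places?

CO₂: 5.78 × ln(665/400) = 5.78 × ln(1.66250) = 5.78 × 0.50832 = 2.9381 W/m².
CH₄: 0.036 × (√1958 − √756) = 0.036 × (44.2493 − 27.4955) = 0.036 × 16.7538 = 0.6031 W/m².
Total ΔF = 2.9381 + 0.6031 = 3.5412 W/m².

ΔF = 3.54 W/m²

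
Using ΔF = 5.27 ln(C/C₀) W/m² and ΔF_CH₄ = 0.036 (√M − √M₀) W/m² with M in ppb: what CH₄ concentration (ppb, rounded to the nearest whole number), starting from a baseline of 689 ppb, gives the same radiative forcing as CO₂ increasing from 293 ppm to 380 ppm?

M ≈ 4136 ppb

CO₂ forcing: 5.27 × ln(380/293) = 5.27 × 0.259999 = 1.37019 W/m².
Set 0.036(√M − √689) = 1.37019: √M = 1.37019/0.036 + √689 = 38.0608 + 26.2488 = 64.3096.
M = (64.3096)² = 4135.72 ppb.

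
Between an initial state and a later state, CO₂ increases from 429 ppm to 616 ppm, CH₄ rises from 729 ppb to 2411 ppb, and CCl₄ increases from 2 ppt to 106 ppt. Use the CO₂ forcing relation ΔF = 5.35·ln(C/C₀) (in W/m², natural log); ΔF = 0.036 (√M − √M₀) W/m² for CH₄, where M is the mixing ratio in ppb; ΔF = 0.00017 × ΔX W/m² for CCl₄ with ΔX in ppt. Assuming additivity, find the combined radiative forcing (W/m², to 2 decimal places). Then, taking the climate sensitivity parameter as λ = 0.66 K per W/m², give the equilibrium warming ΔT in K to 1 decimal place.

CO₂: 5.35 × ln(616/429) = 5.35 × ln(1.43590) = 5.35 × 0.36179 = 1.9356 W/m².
CH₄: 0.036 × (√2411 − √729) = 0.036 × (49.1019 − 27.0000) = 0.036 × 22.1019 = 0.7957 W/m².
CCl₄: ΔF = 0.00017 × (106 − 2) = 0.00017 × 104 = 0.0177 W/m².
Total ΔF = 1.9356 + 0.7957 + 0.0177 = 2.7490 W/m².
ΔT = λ ΔF = 0.66 × 2.75 = 1.8150 K.

ΔF = 2.75 W/m²; ΔT = 1.8 K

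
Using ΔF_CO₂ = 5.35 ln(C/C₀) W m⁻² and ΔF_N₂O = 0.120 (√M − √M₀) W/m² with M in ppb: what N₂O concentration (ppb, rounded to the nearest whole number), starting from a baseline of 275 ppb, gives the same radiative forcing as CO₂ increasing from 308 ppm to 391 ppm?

CO₂ forcing: 5.35 × ln(391/308) = 5.35 × 0.238608 = 1.27655 W/m².
Set 0.120(√M − √275) = 1.27655: √M = 1.27655/0.120 + √275 = 10.6379 + 16.5831 = 27.2210.
M = (27.2210)² = 740.98 ppb.

M ≈ 741 ppb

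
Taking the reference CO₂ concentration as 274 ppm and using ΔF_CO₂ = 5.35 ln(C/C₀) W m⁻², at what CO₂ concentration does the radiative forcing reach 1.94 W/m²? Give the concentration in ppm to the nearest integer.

Set 5.35 ln(C/274) = 1.94, so ln(C/274) = 1.94/5.35 = 0.36262.
Then C/274 = e^0.36262 = 1.43709, giving C = 274 × 1.43709 = 393.76 ppm.

C ≈ 394 ppm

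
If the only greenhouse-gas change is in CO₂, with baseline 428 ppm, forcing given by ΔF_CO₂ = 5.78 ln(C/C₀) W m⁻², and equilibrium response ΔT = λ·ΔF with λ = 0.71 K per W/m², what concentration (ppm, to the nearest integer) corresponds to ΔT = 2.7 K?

Required forcing: ΔF = ΔT/λ = 2.7/0.71 = 3.8028 W/m².
Then ln(C/428) = ΔF/5.78 = 3.8028/5.78 = 0.65792.
So C = 428 × e^0.65792 = 428 × 1.93077 = 826.37 ppm.

C ≈ 826 ppm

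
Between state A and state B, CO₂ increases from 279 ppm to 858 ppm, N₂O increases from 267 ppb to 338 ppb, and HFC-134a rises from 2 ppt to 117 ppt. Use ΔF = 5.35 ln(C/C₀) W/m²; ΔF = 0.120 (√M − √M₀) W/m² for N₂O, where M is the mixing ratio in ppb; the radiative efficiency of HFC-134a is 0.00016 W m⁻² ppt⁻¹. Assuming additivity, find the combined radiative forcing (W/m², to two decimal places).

ΔF = 6.27 W/m²

CO₂: 5.35 × ln(858/279) = 5.35 × ln(3.07527) = 5.35 × 1.12339 = 6.0101 W/m².
N₂O: 0.120 × (√338 − √267) = 0.120 × (18.3848 − 16.3401) = 0.120 × 2.0447 = 0.2454 W/m².
HFC-134a: ΔF = 0.00016 × (117 − 2) = 0.00016 × 115 = 0.0184 W/m².
Total ΔF = 6.0101 + 0.2454 + 0.0184 = 6.2739 W/m².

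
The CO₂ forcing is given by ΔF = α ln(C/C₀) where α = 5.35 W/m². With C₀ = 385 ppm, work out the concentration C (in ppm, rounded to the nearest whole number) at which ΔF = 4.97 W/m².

C ≈ 975 ppm

Set 5.35 ln(C/385) = 4.97, so ln(C/385) = 4.97/5.35 = 0.92897.
Then C/385 = e^0.92897 = 2.53190, giving C = 385 × 2.53190 = 974.78 ppm.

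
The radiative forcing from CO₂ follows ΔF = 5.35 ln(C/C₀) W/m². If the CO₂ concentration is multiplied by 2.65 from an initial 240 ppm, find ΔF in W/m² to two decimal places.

ΔF = 5.21 W/m²

ΔF = 5.35 × ln(2.65) = 5.35 × 0.97456 = 5.2139 W/m².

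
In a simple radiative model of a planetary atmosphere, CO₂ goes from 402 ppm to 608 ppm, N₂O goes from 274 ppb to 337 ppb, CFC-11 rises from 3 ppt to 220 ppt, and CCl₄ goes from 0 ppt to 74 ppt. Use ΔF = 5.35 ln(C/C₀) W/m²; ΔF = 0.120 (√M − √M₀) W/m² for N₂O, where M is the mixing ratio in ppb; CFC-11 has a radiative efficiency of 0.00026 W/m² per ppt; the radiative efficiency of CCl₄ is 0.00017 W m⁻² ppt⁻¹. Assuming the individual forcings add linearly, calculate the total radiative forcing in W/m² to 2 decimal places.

CO₂: 5.35 × ln(608/402) = 5.35 × ln(1.51244) = 5.35 × 0.41372 = 2.2134 W/m².
N₂O: 0.120 × (√337 − √274) = 0.120 × (18.3576 − 16.5529) = 0.120 × 1.8047 = 0.2166 W/m².
CFC-11: ΔF = 0.00026 × (220 − 3) = 0.00026 × 217 = 0.0564 W/m².
CCl₄: ΔF = 0.00017 × (74 − 0) = 0.00017 × 74 = 0.0126 W/m².
Total ΔF = 2.2134 + 0.2166 + 0.0564 + 0.0126 = 2.4990 W/m².

ΔF = 2.50 W/m²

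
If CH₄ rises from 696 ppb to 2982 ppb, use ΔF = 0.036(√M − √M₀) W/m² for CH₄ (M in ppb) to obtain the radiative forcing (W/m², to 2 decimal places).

CH₄: 0.036 × (√2982 − √696) = 0.036 × (54.6077 − 26.3818) = 0.036 × 28.2259 = 1.0161 W/m².

ΔF = 1.02 W/m²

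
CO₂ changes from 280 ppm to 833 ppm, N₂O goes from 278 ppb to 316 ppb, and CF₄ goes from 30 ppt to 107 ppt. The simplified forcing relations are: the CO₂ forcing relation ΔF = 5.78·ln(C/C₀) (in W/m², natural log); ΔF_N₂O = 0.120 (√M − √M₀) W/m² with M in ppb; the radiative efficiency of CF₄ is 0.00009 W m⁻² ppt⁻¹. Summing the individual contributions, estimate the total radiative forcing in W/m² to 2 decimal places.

CO₂: 5.78 × ln(833/280) = 5.78 × ln(2.97500) = 5.78 × 1.09024 = 6.3016 W/m².
N₂O: 0.120 × (√316 − √278) = 0.120 × (17.7764 − 16.6733) = 0.120 × 1.1031 = 0.1324 W/m².
CF₄: ΔF = 0.00009 × (107 − 30) = 0.00009 × 77 = 0.0069 W/m².
Total ΔF = 6.3016 + 0.1324 + 0.0069 = 6.4409 W/m².

ΔF = 6.44 W/m²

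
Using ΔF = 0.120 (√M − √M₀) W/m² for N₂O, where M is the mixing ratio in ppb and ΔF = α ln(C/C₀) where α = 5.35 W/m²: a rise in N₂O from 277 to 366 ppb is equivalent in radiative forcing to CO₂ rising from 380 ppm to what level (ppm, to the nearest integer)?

C ≈ 402 ppm

N₂O forcing: 0.120 × (√366 − √277) = 0.120 × (19.1311 − 16.6433) = 0.120 × 2.4878 = 0.29854 W/m².
Set 5.35 ln(C/380) = 0.29854: ln(C/380) = 0.29854/5.35 = 0.05580, so C = 380 × e^0.05580 = 380 × 1.05739 = 401.81 ppm.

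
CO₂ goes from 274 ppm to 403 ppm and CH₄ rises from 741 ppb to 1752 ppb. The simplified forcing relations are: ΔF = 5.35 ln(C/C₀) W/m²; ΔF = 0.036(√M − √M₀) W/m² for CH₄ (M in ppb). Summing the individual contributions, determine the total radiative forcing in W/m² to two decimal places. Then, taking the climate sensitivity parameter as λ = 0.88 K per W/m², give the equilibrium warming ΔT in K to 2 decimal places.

CO₂: 5.35 × ln(403/274) = 5.35 × ln(1.47080) = 5.35 × 0.38581 = 2.0641 W/m².
CH₄: 0.036 × (√1752 − √741) = 0.036 × (41.8569 − 27.2213) = 0.036 × 14.6356 = 0.5269 W/m².
Total ΔF = 2.0641 + 0.5269 = 2.5910 W/m².
ΔT = λ ΔF = 0.88 × 2.59 = 2.2792 K.

ΔF = 2.59 W/m²; ΔT = 2.28 K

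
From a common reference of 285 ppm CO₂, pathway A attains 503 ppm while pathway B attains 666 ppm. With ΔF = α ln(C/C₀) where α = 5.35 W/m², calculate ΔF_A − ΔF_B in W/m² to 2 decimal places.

ΔF_A = 5.35 ln(503/285) = 5.35 × 0.56810 = 3.0393 W/m².
ΔF_B = 5.35 ln(666/285) = 5.35 × 0.84880 = 4.5411 W/m².
Difference: 3.0393 − 4.5411 = -1.5018 W/m².

ΔF_A − ΔF_B = -1.50 W/m²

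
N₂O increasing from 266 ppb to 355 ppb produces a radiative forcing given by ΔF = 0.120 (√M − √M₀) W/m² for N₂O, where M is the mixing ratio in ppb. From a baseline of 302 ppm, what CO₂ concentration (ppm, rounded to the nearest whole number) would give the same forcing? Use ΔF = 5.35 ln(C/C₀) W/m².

N₂O forcing: 0.120 × (√355 − √266) = 0.120 × (18.8414 − 16.3095) = 0.120 × 2.5319 = 0.30383 W/m².
Set 5.35 ln(C/302) = 0.30383: ln(C/302) = 0.30383/5.35 = 0.05679, so C = 302 × e^0.05679 = 302 × 1.05843 = 319.65 ppm.

C ≈ 320 ppm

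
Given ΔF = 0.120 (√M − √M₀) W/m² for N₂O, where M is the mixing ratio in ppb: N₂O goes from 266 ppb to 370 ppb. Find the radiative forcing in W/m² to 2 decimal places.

ΔF = 0.35 W/m²

N₂O: 0.120 × (√370 − √266) = 0.120 × (19.2354 − 16.3095) = 0.120 × 2.9259 = 0.3511 W/m².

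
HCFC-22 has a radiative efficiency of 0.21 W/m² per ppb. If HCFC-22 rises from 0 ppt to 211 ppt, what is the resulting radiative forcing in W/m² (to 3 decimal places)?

ΔF = 0.044 W/m²

HCFC-22: Δ = 211 − 0 = 211 ppt = 0.211 ppb; ΔF = 0.21 × 0.211 = 0.0443 W/m².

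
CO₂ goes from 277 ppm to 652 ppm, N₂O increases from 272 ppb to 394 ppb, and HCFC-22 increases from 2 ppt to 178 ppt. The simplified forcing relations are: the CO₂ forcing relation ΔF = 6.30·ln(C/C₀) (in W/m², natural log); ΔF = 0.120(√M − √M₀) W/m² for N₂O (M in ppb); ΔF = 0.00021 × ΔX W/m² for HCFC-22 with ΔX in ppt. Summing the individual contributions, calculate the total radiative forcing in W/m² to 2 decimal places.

ΔF = 5.83 W/m²

CO₂: 6.30 × ln(652/277) = 6.30 × ln(2.35379) = 6.30 × 0.85603 = 5.3930 W/m².
N₂O: 0.120 × (√394 − √272) = 0.120 × (19.8494 − 16.4924) = 0.120 × 3.3570 = 0.4028 W/m².
HCFC-22: ΔF = 0.00021 × (178 − 2) = 0.00021 × 176 = 0.0370 W/m².
Total ΔF = 5.3930 + 0.4028 + 0.0370 = 5.8328 W/m².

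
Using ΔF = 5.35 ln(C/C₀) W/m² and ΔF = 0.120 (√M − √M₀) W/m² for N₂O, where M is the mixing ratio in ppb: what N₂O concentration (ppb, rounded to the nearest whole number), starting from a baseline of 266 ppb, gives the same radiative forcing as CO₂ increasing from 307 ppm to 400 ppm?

CO₂ forcing: 5.35 × ln(400/307) = 5.35 × 0.264617 = 1.41570 W/m².
Set 0.120(√M − √266) = 1.41570: √M = 1.41570/0.120 + √266 = 11.7975 + 16.3095 = 28.1070.
M = (28.1070)² = 790.00 ppb.

M ≈ 790 ppb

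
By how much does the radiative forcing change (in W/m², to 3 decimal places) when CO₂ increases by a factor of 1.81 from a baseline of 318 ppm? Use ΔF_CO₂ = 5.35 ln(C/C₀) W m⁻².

ΔF = 3.174 W/m²

Because the forcing depends only on the ratio C/C₀, the initial concentration does not enter.
ΔF = 5.35 × ln(1.81) = 5.35 × 0.59333 = 3.1743 W/m².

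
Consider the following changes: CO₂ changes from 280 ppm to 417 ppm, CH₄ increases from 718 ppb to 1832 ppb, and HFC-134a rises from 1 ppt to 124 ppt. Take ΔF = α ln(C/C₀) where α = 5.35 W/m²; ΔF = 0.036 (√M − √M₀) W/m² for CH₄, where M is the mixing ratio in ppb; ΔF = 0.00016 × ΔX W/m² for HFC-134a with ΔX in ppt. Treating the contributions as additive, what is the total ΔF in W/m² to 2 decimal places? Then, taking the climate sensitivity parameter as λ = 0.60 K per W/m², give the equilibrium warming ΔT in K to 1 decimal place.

ΔF = 2.73 W/m²; ΔT = 1.6 K

CO₂: 5.35 × ln(417/280) = 5.35 × ln(1.48929) = 5.35 × 0.39830 = 2.1309 W/m².
CH₄: 0.036 × (√1832 − √718) = 0.036 × (42.8019 − 26.7955) = 0.036 × 16.0064 = 0.5762 W/m².
HFC-134a: ΔF = 0.00016 × (124 − 1) = 0.00016 × 123 = 0.0197 W/m².
Total ΔF = 2.1309 + 0.5762 + 0.0197 = 2.7268 W/m².
ΔT = λ ΔF = 0.60 × 2.73 = 1.6380 K.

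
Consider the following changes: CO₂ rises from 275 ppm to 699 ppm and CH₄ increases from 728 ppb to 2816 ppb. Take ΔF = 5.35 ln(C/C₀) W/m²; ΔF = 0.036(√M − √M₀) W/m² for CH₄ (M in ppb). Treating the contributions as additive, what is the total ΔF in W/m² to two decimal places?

CO₂: 5.35 × ln(699/275) = 5.35 × ln(2.54182) = 5.35 × 0.93288 = 4.9909 W/m².
CH₄: 0.036 × (√2816 − √728) = 0.036 × (53.0660 − 26.9815) = 0.036 × 26.0845 = 0.9390 W/m².
Total ΔF = 4.9909 + 0.9390 = 5.9299 W/m².

ΔF = 5.93 W/m²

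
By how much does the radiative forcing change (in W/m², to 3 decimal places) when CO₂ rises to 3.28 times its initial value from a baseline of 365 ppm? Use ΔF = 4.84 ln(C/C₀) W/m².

ΔF = 5.749 W/m²

ΔF = 4.84 × ln(3.28) = 4.84 × 1.18784 = 5.7491 W/m².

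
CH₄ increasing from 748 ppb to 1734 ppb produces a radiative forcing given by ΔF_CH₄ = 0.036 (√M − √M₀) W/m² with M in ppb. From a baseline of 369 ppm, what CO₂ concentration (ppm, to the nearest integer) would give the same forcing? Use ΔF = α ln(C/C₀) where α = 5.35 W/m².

C ≈ 406 ppm

CH₄ forcing: 0.036 × (√1734 − √748) = 0.036 × (41.6413 − 27.3496) = 0.036 × 14.2917 = 0.51450 W/m².
Set 5.35 ln(C/369) = 0.51450: ln(C/369) = 0.51450/5.35 = 0.09617, so C = 369 × e^0.09617 = 369 × 1.10095 = 406.25 ppm.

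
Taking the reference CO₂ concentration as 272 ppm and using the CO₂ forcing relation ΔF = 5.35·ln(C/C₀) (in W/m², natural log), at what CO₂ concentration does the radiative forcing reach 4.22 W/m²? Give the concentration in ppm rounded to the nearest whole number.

Set 5.35 ln(C/272) = 4.22, so ln(C/272) = 4.22/5.35 = 0.78879.
Then C/272 = e^0.78879 = 2.20073, giving C = 272 × 2.20073 = 598.60 ppm.

C ≈ 599 ppm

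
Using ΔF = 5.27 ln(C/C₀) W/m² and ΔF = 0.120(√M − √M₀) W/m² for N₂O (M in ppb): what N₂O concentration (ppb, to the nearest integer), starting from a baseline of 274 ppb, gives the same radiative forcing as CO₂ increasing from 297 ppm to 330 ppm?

CO₂ forcing: 5.27 × ln(330/297) = 5.27 × 0.105361 = 0.55525 W/m².
Set 0.120(√M − √274) = 0.55525: √M = 0.55525/0.120 + √274 = 4.6271 + 16.5529 = 21.1800.
M = (21.1800)² = 448.59 ppb.

M ≈ 449 ppb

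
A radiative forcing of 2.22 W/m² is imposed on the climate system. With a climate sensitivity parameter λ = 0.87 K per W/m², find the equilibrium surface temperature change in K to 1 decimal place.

ΔT = λ ΔF = 0.87 × 2.22 = 1.9314 K.

ΔT = 1.9 K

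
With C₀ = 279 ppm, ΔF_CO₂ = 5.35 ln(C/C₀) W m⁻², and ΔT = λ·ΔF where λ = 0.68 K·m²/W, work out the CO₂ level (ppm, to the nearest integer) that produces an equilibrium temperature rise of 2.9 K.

C ≈ 619 ppm

Required forcing: ΔF = ΔT/λ = 2.9/0.68 = 4.2647 W/m².
Then ln(C/279) = ΔF/5.35 = 4.2647/5.35 = 0.79714.
So C = 279 × e^0.79714 = 279 × 2.21918 = 619.15 ppm.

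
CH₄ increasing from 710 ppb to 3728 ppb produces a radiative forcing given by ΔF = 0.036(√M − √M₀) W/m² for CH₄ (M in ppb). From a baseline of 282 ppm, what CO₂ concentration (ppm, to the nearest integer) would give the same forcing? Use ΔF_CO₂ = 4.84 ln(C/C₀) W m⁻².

C ≈ 364 ppm

CH₄ forcing: 0.036 × (√3728 − √710) = 0.036 × (61.0574 − 26.6458) = 0.036 × 34.4116 = 1.23882 W/m².
Set 4.84 ln(C/282) = 1.23882: ln(C/282) = 1.23882/4.84 = 0.25595, so C = 282 × e^0.25595 = 282 × 1.29169 = 364.26 ppm.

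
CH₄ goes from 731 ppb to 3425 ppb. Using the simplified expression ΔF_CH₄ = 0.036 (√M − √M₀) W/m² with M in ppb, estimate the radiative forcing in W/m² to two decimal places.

ΔF = 1.13 W/m²

CH₄: 0.036 × (√3425 − √731) = 0.036 × (58.5235 − 27.0370) = 0.036 × 31.4865 = 1.1335 W/m².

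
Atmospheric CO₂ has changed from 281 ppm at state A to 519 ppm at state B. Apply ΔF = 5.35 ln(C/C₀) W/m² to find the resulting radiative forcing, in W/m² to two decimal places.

CO₂ absorption bands are partially saturated, so forcing scales with the logarithm of the concentration ratio.
CO₂: 5.35 × ln(519/281) = 5.35 × ln(1.84698) = 5.35 × 0.61355 = 3.2825 W/m².

ΔF = 3.28 W/m²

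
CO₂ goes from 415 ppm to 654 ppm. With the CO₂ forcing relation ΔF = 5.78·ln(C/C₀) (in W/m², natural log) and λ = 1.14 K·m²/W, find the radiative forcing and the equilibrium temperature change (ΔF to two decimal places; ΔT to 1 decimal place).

CO₂: 5.78 × ln(654/415) = 5.78 × ln(1.57590) = 5.78 × 0.45483 = 2.6289 W/m².
ΔT = λ ΔF = 1.14 × 2.63 = 2.9982 K.

ΔF = 2.63 W/m²; ΔT = 3.0 K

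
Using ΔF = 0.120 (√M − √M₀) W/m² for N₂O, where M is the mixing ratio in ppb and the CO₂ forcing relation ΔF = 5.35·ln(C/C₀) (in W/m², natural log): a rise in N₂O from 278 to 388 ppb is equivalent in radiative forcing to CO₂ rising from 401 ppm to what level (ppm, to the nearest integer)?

C ≈ 429 ppm

N₂O forcing: 0.120 × (√388 − √278) = 0.120 × (19.6977 − 16.6733) = 0.120 × 3.0244 = 0.36293 W/m².
Set 5.35 ln(C/401) = 0.36293: ln(C/401) = 0.36293/5.35 = 0.06784, so C = 401 × e^0.06784 = 401 × 1.07019 = 429.15 ppm.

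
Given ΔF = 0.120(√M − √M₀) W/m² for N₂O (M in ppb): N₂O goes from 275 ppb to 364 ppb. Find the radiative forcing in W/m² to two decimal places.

N₂O: 0.120 × (√364 − √275) = 0.120 × (19.0788 − 16.5831) = 0.120 × 2.4957 = 0.2995 W/m².

ΔF = 0.30 W/m²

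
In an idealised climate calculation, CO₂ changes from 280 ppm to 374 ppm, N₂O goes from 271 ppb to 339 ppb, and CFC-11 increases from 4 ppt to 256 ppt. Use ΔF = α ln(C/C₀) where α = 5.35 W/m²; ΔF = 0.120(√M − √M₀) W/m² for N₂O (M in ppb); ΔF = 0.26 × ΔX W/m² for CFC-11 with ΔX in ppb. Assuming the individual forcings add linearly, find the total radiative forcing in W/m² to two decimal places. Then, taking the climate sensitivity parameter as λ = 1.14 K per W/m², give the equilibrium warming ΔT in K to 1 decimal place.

CO₂: 5.35 × ln(374/280) = 5.35 × ln(1.33571) = 5.35 × 0.28946 = 1.5486 W/m².
N₂O: 0.120 × (√339 − √271) = 0.120 × (18.4120 − 16.4621) = 0.120 × 1.9499 = 0.2340 W/m².
CFC-11: Δ = 256 − 4 = 252 ppt = 0.252 ppb; ΔF = 0.26 × 0.252 = 0.0655 W/m².
Total ΔF = 1.5486 + 0.2340 + 0.0655 = 1.8481 W/m².
ΔT = λ ΔF = 1.14 × 1.85 = 2.1090 K.

ΔF = 1.85 W/m²; ΔT = 2.1 K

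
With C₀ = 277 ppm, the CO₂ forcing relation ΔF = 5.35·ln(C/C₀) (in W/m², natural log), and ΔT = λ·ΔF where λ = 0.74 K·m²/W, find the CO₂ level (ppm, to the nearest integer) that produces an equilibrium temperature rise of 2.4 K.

C ≈ 508 ppm

Required forcing: ΔF = ΔT/λ = 2.4/0.74 = 3.2432 W/m².
Then ln(C/277) = ΔF/5.35 = 3.2432/5.35 = 0.60621.
So C = 277 × e^0.60621 = 277 × 1.83347 = 507.87 ppm.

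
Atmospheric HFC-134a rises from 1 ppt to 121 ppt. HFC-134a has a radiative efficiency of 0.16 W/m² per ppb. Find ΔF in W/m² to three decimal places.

ΔF = 0.019 W/m²

HFC-134a: Δ = 121 − 1 = 120 ppt = 0.120 ppb; ΔF = 0.16 × 0.120 = 0.0192 W/m².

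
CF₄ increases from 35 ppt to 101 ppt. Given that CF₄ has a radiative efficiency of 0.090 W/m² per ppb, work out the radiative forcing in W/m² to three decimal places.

CF₄: Δ = 101 − 35 = 66 ppt = 0.066 ppb; ΔF = 0.090 × 0.066 = 0.0059 W/m².

ΔF = 0.006 W/m²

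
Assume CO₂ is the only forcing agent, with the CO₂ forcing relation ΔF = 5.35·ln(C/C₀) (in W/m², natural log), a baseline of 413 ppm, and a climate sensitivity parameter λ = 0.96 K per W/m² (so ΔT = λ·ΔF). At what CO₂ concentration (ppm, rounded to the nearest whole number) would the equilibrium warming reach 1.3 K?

C ≈ 532 ppm

Required forcing: ΔF = ΔT/λ = 1.3/0.96 = 1.3542 W/m².
Then ln(C/413) = ΔF/5.35 = 1.3542/5.35 = 0.25312.
So C = 413 × e^0.25312 = 413 × 1.28804 = 531.96 ppm.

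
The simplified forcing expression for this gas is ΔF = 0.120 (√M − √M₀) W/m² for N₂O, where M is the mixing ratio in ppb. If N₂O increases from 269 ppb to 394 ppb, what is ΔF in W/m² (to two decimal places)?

ΔF = 0.41 W/m²

N₂O: 0.120 × (√394 − √269) = 0.120 × (19.8494 − 16.4012) = 0.120 × 3.4482 = 0.4138 W/m².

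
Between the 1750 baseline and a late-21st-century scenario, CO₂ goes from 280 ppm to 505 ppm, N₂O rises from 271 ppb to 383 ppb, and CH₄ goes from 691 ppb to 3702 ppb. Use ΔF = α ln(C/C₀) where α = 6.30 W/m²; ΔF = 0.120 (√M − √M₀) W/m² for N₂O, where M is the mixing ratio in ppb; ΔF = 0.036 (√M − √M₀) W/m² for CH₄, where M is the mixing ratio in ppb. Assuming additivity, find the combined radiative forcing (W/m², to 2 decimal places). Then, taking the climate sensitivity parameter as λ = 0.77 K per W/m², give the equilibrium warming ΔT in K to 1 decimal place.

ΔF = 5.33 W/m²; ΔT = 4.1 K

CO₂: 6.30 × ln(505/280) = 6.30 × ln(1.80357) = 6.30 × 0.58977 = 3.7156 W/m².
N₂O: 0.120 × (√383 − √271) = 0.120 × (19.5704 − 16.4621) = 0.120 × 3.1083 = 0.3730 W/m².
CH₄: 0.036 × (√3702 − √691) = 0.036 × (60.8441 − 26.2869) = 0.036 × 34.5572 = 1.2441 W/m².
Total ΔF = 3.7156 + 0.3730 + 1.2441 = 5.3327 W/m².
ΔT = λ ΔF = 0.77 × 5.33 = 4.1041 K.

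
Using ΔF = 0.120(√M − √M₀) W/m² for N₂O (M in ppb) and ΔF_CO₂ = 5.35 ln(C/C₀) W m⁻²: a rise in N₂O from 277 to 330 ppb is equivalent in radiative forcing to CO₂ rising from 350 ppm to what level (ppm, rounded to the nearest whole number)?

N₂O forcing: 0.120 × (√330 − √277) = 0.120 × (18.1659 − 16.6433) = 0.120 × 1.5226 = 0.18271 W/m².
Set 5.35 ln(C/350) = 0.18271: ln(C/350) = 0.18271/5.35 = 0.03415, so C = 350 × e^0.03415 = 350 × 1.03474 = 362.16 ppm.

C ≈ 362 ppm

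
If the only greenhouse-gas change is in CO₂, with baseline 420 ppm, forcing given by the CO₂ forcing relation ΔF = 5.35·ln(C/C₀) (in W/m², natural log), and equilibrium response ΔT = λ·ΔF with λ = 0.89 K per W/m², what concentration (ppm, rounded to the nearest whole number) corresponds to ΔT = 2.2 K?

Required forcing: ΔF = ΔT/λ = 2.2/0.89 = 2.4719 W/m².
Then ln(C/420) = ΔF/5.35 = 2.4719/5.35 = 0.46204.
So C = 420 × e^0.46204 = 420 × 1.58731 = 666.67 ppm.

C ≈ 667 ppm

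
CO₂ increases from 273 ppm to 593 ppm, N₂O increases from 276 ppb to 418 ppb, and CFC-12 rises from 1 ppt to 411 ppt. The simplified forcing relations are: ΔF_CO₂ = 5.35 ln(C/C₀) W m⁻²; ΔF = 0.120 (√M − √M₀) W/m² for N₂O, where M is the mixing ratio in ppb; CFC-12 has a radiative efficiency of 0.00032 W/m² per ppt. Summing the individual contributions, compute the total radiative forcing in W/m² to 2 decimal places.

CO₂: 5.35 × ln(593/273) = 5.35 × ln(2.17216) = 5.35 × 0.77572 = 4.1501 W/m².
N₂O: 0.120 × (√418 − √276) = 0.120 × (20.4450 − 16.6132) = 0.120 × 3.8318 = 0.4598 W/m².
CFC-12: ΔF = 0.00032 × (411 − 1) = 0.00032 × 410 = 0.1312 W/m².
Total ΔF = 4.1501 + 0.4598 + 0.1312 = 4.7411 W/m².

ΔF = 4.74 W/m²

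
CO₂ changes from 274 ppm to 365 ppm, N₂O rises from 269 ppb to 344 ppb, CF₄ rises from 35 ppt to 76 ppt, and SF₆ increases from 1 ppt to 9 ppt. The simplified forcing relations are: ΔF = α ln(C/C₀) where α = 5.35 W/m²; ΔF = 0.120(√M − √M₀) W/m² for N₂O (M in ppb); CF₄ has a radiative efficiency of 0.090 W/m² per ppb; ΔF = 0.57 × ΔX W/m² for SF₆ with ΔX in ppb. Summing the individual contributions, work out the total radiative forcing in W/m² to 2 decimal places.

ΔF = 1.80 W/m²

CO₂: 5.35 × ln(365/274) = 5.35 × ln(1.33212) = 5.35 × 0.28677 = 1.5342 W/m².
N₂O: 0.120 × (√344 − √269) = 0.120 × (18.5472 − 16.4012) = 0.120 × 2.1460 = 0.2575 W/m².
CF₄: Δ = 76 − 35 = 41 ppt = 0.041 ppb; ΔF = 0.090 × 0.041 = 0.0037 W/m².
SF₆: Δ = 9 − 1 = 8 ppt = 0.008 ppb; ΔF = 0.57 × 0.008 = 0.0046 W/m².
Total ΔF = 1.5342 + 0.2575 + 0.0037 + 0.0046 = 1.8000 W/m².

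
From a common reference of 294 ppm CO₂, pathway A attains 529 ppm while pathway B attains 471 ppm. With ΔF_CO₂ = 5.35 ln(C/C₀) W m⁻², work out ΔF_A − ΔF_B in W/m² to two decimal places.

ΔF_A = 5.35 ln(529/294) = 5.35 × 0.58741 = 3.1426 W/m².
ΔF_B = 5.35 ln(471/294) = 5.35 × 0.47128 = 2.5213 W/m².
Difference: 3.1426 − 2.5213 = 0.6213 W/m².
(Equivalently, ΔF_A − ΔF_B = 5.35 ln(529/471) = 5.35 × 0.11613 = 0.6213 W/m².)

ΔF_A − ΔF_B = 0.62 W/m²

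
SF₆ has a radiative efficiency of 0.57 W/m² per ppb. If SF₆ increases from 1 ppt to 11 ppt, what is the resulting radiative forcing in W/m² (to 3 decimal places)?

SF₆: Δ = 11 − 1 = 10 ppt = 0.010 ppb; ΔF = 0.57 × 0.010 = 0.0057 W/m².

ΔF = 0.006 W/m²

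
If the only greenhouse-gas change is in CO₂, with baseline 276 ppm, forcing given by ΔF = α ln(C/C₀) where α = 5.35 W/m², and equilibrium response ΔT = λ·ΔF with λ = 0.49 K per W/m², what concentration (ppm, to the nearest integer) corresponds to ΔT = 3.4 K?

Required forcing: ΔF = ΔT/λ = 3.4/0.49 = 6.9388 W/m².
Then ln(C/276) = ΔF/5.35 = 6.9388/5.35 = 1.29697.
So C = 276 × e^1.29697 = 276 × 3.65820 = 1009.66 ppm.

C ≈ 1010 ppm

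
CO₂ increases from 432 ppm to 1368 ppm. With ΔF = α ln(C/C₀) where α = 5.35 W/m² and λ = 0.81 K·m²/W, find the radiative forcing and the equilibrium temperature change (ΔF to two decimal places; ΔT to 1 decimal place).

ΔF = 6.17 W/m²; ΔT = 5.0 K

CO₂: 5.35 × ln(1368/432) = 5.35 × ln(3.16667) = 5.35 × 1.15268 = 6.1668 W/m².
ΔT = λ ΔF = 0.81 × 6.17 = 4.9977 K.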